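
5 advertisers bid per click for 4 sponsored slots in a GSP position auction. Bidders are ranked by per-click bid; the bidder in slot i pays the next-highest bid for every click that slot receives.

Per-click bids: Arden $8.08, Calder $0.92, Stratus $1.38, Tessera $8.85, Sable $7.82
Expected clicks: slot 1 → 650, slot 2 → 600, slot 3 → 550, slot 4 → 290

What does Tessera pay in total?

Ranked by bid: $8.85 (Tessera) > $8.08 (Arden) > $7.82 (Sable) > $1.38 (Stratus) > $0.92 (Calder)
Tessera holds slot 1 → pays next bid $8.08 × 650 clicks = $5252.00.

Tessera pays $5252.00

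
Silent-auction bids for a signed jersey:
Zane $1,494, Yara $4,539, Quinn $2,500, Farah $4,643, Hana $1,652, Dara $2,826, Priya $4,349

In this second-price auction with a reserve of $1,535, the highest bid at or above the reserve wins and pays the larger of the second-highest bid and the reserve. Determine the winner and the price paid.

Bids ranked: 4,643 (Farah) > 4,539 (Yara) > 4,349 (Priya) > 2,826 (Dara) > 2,500 (Quinn) > 1,652 (Hana) > …
Highest eligible bid: Farah at $4,643.
max(second-highest $4,539, reserve $1,535) = $4,539; the reserve does not bind.

Farah pays $4,539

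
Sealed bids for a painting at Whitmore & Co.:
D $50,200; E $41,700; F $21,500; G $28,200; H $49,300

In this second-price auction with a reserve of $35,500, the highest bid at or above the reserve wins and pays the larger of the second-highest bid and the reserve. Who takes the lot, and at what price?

Second-price auction with a reserve of $35,500: the highest bid at or above the reserve wins and pays the larger of the second-highest bid and the reserve.
Sorting bids: 50,200 (D) > 49,300 (H) > 41,700 (E) > 28,200 (G) > 21,500 (F)
D has the top bid at or above the reserve ($50,200).
Second-highest bid $49,300 exceeds the reserve $35,500 → payment $49,300.

D pays $49,300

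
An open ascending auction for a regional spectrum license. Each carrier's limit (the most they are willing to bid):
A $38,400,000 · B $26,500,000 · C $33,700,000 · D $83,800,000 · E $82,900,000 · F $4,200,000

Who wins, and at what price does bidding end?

D wins at $82,900,000

Rule: the price rises until one bidder remains; the winner pays the price at which the last rival dropped out.
Sorting limits: 83,800,000 (D) > 82,900,000 (E) > 38,400,000 (A) > 33,700,000 (C) > 26,500,000 (B) > 4,200,000 (F)
E is the last rival to drop out, at $82,900,000; D remains and wins at that price.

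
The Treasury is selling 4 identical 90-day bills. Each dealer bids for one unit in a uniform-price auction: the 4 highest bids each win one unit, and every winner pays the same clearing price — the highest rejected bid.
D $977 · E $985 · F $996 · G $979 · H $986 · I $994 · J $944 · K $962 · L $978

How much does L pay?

Sorting: 996 (F), 994 (I), 986 (H), 985 (E), 979 (G), 978 (L), …
The 4 highest are F, I, H, E.
First losing bid is G's $979, which sets the uniform price.
L does not win → pays $0.

L pays $0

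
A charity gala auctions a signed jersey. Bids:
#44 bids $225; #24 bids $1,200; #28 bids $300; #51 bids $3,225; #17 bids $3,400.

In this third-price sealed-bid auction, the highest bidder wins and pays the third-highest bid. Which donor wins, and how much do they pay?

Bids in order: 3,400 (#17) > 3,225 (#51) > 1,200 (#24) > 300 (#28) > 225 (#44)
#17 is highest; pays the third-highest bid, $1,200.

#17 pays $1,200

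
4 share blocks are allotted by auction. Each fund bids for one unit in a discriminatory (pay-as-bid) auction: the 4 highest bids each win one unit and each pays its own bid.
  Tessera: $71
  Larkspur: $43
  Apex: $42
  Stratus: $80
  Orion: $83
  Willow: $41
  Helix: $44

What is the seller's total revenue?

Total revenue: $278

Ordering the bids: 83 (Orion), 80 (Stratus), 71 (Tessera), 44 (Helix), 43 (Larkspur), 42 (Apex), …
Winners (4 units): Orion, Stratus, Tessera, Helix.
Total revenue = 83 + 80 + 71 + 44 = $278.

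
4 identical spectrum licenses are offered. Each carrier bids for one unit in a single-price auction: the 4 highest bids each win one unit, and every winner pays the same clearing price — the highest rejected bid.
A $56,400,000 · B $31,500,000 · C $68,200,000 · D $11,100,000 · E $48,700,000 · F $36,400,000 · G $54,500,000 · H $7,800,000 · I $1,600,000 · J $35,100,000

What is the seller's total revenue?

Sorting: 68,200,000 (C), 56,400,000 (A), 54,500,000 (G), 48,700,000 (E), 36,400,000 (F), 35,100,000 (J), …
The 4 highest are C, A, G, E.
Clearing price = highest rejected bid = $36,400,000.
Total revenue = 4 × $36,400,000 = $145,600,000.

Total revenue: $145,600,000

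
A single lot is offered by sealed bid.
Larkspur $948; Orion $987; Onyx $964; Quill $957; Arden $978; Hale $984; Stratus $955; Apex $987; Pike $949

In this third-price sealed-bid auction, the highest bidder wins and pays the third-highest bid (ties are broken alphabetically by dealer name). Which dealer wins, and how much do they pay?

Bids in order: 987 (Apex) > 987 (Orion) > 984 (Hale) > 978 (Arden) > 964 (Onyx) > 957 (Quill) > …
Tie at $987 → Apex wins by tie-break.
Apex is highest; pays the third-highest bid, $984.

Apex pays $984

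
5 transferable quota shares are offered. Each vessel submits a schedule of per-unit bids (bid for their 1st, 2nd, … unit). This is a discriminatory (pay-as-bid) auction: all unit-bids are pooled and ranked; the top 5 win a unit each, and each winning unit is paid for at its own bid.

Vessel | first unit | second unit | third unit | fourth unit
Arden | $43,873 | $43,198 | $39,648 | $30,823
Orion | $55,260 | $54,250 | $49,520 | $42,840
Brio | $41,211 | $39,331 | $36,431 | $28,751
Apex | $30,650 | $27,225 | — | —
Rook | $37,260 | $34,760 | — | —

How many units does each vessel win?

Pooled unit-bids ranked (top 5): 55,260 (Orion-1), 54,250 (Orion-2), 49,520 (Orion-3), 43,873 (Arden-1), 43,198 (Arden-2)
Next rejected bid: $42,840 (not a price — pay-as-bid).
Allocation: Arden 2, Orion 3.

Arden 2, Orion 3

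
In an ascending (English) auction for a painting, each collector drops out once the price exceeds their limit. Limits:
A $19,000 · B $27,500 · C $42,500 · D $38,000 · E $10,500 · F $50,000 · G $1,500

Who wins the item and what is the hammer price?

Open ascending-bid auction: the price rises until one bidder remains; the winner pays the price at which the last rival dropped out.
Sorting limits: 50,000 (F) > 42,500 (C) > 38,000 (D) > 27,500 (B) > 19,000 (A) > 10,500 (E) > …
Bidding ends when C exits at $42,500; F takes it.

F wins at $42,500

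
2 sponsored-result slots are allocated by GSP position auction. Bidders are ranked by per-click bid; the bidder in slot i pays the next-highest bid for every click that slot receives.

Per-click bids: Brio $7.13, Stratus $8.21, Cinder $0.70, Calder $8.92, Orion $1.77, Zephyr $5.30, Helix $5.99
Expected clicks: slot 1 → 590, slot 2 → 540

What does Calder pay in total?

Ranked by bid: $8.92 (Calder) > $8.21 (Stratus) > $7.13 (Brio) > …
Calder holds slot 1 → pays next bid $8.21 × 590 clicks = $4843.90.

Calder pays $4843.90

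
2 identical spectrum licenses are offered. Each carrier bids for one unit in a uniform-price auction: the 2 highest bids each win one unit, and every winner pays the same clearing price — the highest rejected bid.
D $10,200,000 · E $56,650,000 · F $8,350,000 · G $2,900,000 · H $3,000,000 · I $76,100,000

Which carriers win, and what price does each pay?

Ordering the bids: 76,100,000 (I), 56,650,000 (E), 10,200,000 (D), 8,350,000 (F), …
The 2 highest are I, E.
First losing bid is D's $10,200,000, which sets the uniform price.

I, E; each pays $10,200,000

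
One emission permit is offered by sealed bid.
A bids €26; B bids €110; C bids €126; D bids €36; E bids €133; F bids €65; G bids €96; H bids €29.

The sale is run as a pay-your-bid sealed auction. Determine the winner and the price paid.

Bids ranked: 133 (E) > 126 (C) > 110 (B) > 96 (G) > 65 (F) > 36 (D) > …
E has the highest bid and pays exactly that: €133.

E pays €133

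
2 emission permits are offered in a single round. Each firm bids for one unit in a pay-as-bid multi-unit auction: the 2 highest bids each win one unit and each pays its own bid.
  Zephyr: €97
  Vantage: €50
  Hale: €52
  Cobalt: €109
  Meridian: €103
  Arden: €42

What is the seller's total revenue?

Total revenue: €212

Ordering the bids: 109 (Cobalt), 103 (Meridian), 97 (Zephyr), 52 (Hale), …
The 2 highest are Cobalt, Meridian.
Total revenue = 109 + 103 = €212.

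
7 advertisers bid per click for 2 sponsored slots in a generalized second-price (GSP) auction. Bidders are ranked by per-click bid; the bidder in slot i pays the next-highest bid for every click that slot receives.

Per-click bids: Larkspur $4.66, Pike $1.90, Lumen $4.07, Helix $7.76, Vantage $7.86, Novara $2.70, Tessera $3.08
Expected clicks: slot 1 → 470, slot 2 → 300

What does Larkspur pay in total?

Larkspur pays $0.00

Sorting advertisers: $7.86 (Vantage) > $7.76 (Helix) > $4.66 (Larkspur) > …
Larkspur ranks below slot 2 → no slot, pays nothing.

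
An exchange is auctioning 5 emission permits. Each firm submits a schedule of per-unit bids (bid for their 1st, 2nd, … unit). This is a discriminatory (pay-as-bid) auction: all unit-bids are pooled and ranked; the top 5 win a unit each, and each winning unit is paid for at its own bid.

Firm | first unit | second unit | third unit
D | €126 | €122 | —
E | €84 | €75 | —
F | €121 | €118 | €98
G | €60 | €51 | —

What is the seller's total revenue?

Total revenue: €585

Merging the schedules and taking the best 5: 126 (D-1), 122 (D-2), 121 (F-1), 118 (F-2), 98 (F-3)
Next rejected bid: €84 (not a price — pay-as-bid).
Each winning unit pays its own bid.
Revenue = 126 + 122 + 121 + 118 + 98 = €585.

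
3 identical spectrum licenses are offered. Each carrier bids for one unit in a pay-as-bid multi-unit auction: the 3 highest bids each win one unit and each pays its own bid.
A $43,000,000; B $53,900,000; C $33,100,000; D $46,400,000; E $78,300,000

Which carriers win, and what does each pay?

Bids ranked high→low: 78,300,000 (E), 53,900,000 (B), 46,400,000 (D), 43,000,000 (A), 33,100,000 (C)
Top 3: E, B, D.
Each winner pays its own bid: E $78,300,000, B $53,900,000, D $46,400,000.

E $78,300,000, B $53,900,000, D $46,400,000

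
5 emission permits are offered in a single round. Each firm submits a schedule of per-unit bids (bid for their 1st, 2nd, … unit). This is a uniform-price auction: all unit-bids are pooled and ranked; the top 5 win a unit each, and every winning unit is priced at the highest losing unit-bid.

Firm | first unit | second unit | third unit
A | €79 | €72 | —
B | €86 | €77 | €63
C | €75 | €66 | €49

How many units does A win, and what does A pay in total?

A: 2 units, pays €132

Merging the schedules and taking the best 5: 86 (B-1), 79 (A-1), 77 (B-2), 75 (C-1), 72 (A-2)
Highest rejected unit-bid = €66.
A wins 2 unit(s) at €66 each.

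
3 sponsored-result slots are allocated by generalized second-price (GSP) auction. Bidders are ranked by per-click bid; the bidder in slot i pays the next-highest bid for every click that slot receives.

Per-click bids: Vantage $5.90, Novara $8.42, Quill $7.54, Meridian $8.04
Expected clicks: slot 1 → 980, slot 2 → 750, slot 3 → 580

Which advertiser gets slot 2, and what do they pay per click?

Meridian; $7.54 per click

Ranked by bid: $8.42 (Novara) > $8.04 (Meridian) > $7.54 (Quill) > $5.90 (Vantage)
Slot 2 goes to the second-ranked bidder, Meridian, who pays the next bid down: $7.54/click.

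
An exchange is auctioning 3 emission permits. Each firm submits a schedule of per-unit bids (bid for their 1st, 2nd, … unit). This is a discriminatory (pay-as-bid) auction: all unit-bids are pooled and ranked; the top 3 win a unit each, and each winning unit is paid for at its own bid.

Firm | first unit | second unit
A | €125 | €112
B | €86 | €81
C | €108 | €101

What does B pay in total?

B pays €0

Merging the schedules and taking the best 3: 125 (A-1), 112 (A-2), 108 (C-1)
Next rejected bid: €101 (not a price — pay-as-bid).
B wins no units.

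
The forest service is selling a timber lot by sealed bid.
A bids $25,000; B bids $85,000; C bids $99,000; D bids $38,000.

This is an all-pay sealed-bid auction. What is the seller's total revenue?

Bids ranked: 99,000 (C) > 85,000 (B) > 38,000 (D) > 25,000 (A)
Every bidder forfeits their bid regardless of winning.
Revenue = 25,000 + 85,000 + 99,000 + 38,000 = $247,000.

Total revenue: $247,000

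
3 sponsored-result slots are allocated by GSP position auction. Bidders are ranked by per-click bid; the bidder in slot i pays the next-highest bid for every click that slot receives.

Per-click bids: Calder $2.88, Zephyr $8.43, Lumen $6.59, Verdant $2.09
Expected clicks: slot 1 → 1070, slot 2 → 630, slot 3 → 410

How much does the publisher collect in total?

Ranked by bid: $8.43 (Zephyr) > $6.59 (Lumen) > $2.88 (Calder) > $2.09 (Verdant)
Slot 1: Zephyr pays $6.59 × 1070 = $7051.30
Slot 2: Lumen pays $2.88 × 630 = $1814.40
Slot 3: Calder pays $2.09 × 410 = $856.90
Total = $9722.60

Total revenue: $9722.60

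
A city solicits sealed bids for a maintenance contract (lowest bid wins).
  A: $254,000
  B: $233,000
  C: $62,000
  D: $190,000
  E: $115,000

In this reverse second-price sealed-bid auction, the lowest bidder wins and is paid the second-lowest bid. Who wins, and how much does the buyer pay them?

C is paid $115,000

Sorting bids: 62,000 (C) < 115,000 (E) < 190,000 (D) < 233,000 (B) < 254,000 (A)
C is lowest; is paid the second-lowest bid, $115,000.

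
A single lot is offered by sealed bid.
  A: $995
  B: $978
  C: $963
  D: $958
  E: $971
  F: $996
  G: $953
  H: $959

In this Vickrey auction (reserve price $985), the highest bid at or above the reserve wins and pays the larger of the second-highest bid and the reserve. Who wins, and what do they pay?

Sorting bids: 996 (F) > 995 (A) > 978 (B) > 971 (E) > 963 (C) > 959 (H) > …
F has the top bid at or above the reserve ($996).
max(second-highest $995, reserve $985) = $995; the reserve does not bind.

F pays $995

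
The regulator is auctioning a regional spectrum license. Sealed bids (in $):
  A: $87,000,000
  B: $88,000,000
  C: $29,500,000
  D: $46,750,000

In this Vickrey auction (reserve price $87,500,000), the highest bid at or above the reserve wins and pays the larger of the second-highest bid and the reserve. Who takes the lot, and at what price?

B pays $87,500,000

Vickrey auction (reserve price $87,500,000): the highest bid at or above the reserve wins and pays the larger of the second-highest bid and the reserve.
Bids ranked: 88,000,000 (B) > 87,000,000 (A) > 46,750,000 (D) > 29,500,000 (C)
B has the top bid at or above the reserve ($88,000,000).
Second-highest bid $87,000,000 is below the reserve $87,500,000, so the reserve binds → payment $87,500,000.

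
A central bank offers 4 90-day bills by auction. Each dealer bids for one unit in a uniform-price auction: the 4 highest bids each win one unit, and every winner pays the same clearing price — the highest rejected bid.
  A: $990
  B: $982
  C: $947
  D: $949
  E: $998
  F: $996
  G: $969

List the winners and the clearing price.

Ordering the bids: 998 (E), 996 (F), 990 (A), 982 (B), 969 (G), 949 (D), …
The 4 highest are E, F, A, B.
First losing bid is G's $969, which sets the uniform price.

E, F, A, B; each pays $969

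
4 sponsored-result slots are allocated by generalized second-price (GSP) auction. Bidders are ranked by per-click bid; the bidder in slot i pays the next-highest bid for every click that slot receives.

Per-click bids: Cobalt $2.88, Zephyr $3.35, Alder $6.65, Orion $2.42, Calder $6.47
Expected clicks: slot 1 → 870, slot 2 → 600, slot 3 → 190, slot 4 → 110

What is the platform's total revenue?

Total revenue: $8452.30

Ranked by bid: $6.65 (Alder) > $6.47 (Calder) > $3.35 (Zephyr) > $2.88 (Cobalt) > $2.42 (Orion)
Slot 1: Alder pays $6.47 × 870 = $5628.90
Slot 2: Calder pays $3.35 × 600 = $2010.00
Slot 3: Zephyr pays $2.88 × 190 = $547.20
Slot 4: Cobalt pays $2.42 × 110 = $266.20
Total = $8452.30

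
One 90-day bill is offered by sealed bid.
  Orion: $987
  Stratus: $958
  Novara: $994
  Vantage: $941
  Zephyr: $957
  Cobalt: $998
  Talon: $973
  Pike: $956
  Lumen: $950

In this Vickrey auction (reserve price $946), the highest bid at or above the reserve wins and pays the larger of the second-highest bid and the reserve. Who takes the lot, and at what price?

Cobalt pays $994

Vickrey auction (reserve price $946): the highest bid at or above the reserve wins and pays the larger of the second-highest bid and the reserve.
Bids ranked: 998 (Cobalt) > 994 (Novara) > 987 (Orion) > 973 (Talon) > 958 (Stratus) > 957 (Zephyr) > …
Highest eligible bid: Cobalt at $998.
max(second-highest $994, reserve $946) = $994; the reserve does not bind.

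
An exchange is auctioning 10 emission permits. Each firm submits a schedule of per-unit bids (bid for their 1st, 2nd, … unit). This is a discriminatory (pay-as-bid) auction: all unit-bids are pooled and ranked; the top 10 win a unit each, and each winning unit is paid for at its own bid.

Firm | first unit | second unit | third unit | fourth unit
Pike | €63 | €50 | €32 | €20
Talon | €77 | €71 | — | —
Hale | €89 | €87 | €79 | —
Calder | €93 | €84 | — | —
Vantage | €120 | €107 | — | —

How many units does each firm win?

Calder 2, Hale 3, Pike 1, Talon 2, Vantage 2

Merging the schedules and taking the best 10: 120 (Vantage-1), 107 (Vantage-2), 93 (Calder-1), 89 (Hale-1), 87 (Hale-2), 84 (Calder-2), 79 (Hale-3), 77 (Talon-1), 71 (Talon-2), 63 (Pike-1)
Next rejected bid: €50 (not a price — pay-as-bid).
Allocation: Calder 2, Hale 3, Pike 1, Talon 2, Vantage 2.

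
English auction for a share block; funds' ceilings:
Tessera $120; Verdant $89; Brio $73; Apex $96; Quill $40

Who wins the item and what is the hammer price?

Tessera wins at $96

Limits ranked: 120 (Tessera) > 96 (Apex) > 89 (Verdant) > 73 (Brio) > 40 (Quill)
Bidding ends when Apex exits at $96; Tessera takes it.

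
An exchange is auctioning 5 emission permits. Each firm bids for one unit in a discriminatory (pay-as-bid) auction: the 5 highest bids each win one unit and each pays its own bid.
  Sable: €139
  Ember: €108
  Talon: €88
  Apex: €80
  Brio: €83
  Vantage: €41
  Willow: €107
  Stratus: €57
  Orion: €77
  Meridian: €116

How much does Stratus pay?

Stratus pays €0

Sorting: 139 (Sable), 116 (Meridian), 108 (Ember), 107 (Willow), 88 (Talon), 83 (Brio), 80 (Apex), …
Winners (5 units): Sable, Meridian, Ember, Willow, Talon.
Stratus does not win → €0.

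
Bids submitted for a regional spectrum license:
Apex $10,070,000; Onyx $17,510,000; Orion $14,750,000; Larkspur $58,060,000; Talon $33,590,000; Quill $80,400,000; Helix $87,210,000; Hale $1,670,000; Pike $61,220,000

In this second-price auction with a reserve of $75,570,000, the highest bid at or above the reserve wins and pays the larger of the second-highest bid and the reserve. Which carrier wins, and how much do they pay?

Helix pays $80,400,000

Bids ranked: 87,210,000 (Helix) > 80,400,000 (Quill) > 61,220,000 (Pike) > 58,060,000 (Larkspur) > 33,590,000 (Talon) > 17,510,000 (Onyx) > …
Helix has the top bid at or above the reserve ($87,210,000).
max(second-highest $80,400,000, reserve $75,570,000) = $80,400,000; the reserve does not bind.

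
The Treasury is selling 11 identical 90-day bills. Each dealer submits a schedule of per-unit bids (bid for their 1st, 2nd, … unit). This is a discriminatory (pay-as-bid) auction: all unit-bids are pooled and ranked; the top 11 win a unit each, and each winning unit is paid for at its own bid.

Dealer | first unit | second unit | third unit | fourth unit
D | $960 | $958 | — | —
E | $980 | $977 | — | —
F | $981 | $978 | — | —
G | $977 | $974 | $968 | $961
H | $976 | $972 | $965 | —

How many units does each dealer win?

E 2, F 2, G 4, H 3

All unit-bids, highest first — top 11: 981 (F-1), 980 (E-1), 978 (F-2), 977 (E-2), 977 (G-1), 976 (H-1), 974 (G-2), 972 (H-2), 968 (G-3), 965 (H-3), 961 (G-4)
Next rejected bid: $960 (not a price — pay-as-bid).
Allocation: E 2, F 2, G 4, H 3.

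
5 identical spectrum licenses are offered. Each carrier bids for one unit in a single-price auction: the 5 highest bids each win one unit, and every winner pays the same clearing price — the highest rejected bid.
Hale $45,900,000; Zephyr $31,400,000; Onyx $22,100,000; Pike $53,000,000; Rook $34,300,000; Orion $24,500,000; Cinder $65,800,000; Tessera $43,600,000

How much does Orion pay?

Orion pays $0

Bids ranked high→low: 65,800,000 (Cinder), 53,000,000 (Pike), 45,900,000 (Hale), 43,600,000 (Tessera), 34,300,000 (Rook), 31,400,000 (Zephyr), 24,500,000 (Orion), …
The 5 highest are Cinder, Pike, Hale, Tessera, Rook.
First losing bid is Zephyr's $31,400,000, which sets the uniform price.
Orion does not win → pays $0.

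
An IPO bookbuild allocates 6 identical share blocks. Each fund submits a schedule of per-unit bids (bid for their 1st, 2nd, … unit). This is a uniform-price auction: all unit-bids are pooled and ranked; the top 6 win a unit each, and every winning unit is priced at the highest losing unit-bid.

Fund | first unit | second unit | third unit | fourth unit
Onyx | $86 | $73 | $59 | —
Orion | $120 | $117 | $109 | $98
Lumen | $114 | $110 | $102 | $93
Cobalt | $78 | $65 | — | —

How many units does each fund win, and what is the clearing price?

Lumen 3, Orion 3; clearing price $98

Pooled unit-bids ranked (top 6): 120 (Orion-1), 117 (Orion-2), 114 (Lumen-1), 110 (Lumen-2), 109 (Orion-3), 102 (Lumen-3)
The (k+1)-th unit-bid is $98.
Allocation: Lumen 3, Orion 3.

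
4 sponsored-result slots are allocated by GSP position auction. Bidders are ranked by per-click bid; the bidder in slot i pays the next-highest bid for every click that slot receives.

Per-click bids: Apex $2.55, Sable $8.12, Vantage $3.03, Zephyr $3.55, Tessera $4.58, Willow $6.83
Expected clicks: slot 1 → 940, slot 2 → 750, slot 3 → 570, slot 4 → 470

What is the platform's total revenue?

Ranked by bid: $8.12 (Sable) > $6.83 (Willow) > $4.58 (Tessera) > $3.55 (Zephyr) > $3.03 (Vantage) > …
Slot 1: Sable pays $6.83 × 940 = $6420.20
Slot 2: Willow pays $4.58 × 750 = $3435.00
Slot 3: Tessera pays $3.55 × 570 = $2023.50
Slot 4: Zephyr pays $3.03 × 470 = $1424.10
Total = $13302.80

Total revenue: $13302.80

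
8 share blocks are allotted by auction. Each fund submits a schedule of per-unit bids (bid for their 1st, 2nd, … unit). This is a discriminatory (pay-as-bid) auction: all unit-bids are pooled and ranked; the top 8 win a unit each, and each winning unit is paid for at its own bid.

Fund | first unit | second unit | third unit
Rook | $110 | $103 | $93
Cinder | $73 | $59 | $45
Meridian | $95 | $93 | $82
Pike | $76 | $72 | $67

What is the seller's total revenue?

Pooled unit-bids ranked (top 8): 110 (Rook-1), 103 (Rook-2), 95 (Meridian-1), 93 (Rook-3), 93 (Meridian-2), 82 (Meridian-3), 76 (Pike-1), 73 (Cinder-1)
Next rejected bid: $72 (not a price — pay-as-bid).
Each winning unit pays its own bid.
Revenue = 110 + 103 + 95 + 93 + 93 + 82 + 76 + 73 = $725.

Total revenue: $725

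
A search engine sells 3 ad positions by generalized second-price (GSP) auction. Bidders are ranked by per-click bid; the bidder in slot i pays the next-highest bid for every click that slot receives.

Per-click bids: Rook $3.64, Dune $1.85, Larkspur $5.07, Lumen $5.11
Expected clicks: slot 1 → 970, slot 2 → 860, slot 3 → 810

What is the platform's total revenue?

Total revenue: $9546.80

Sorting advertisers: $5.11 (Lumen) > $5.07 (Larkspur) > $3.64 (Rook) > $1.85 (Dune)
Slot 1: Lumen pays $5.07 × 970 = $4917.90
Slot 2: Larkspur pays $3.64 × 860 = $3130.40
Slot 3: Rook pays $1.85 × 810 = $1498.50
Total = $9546.80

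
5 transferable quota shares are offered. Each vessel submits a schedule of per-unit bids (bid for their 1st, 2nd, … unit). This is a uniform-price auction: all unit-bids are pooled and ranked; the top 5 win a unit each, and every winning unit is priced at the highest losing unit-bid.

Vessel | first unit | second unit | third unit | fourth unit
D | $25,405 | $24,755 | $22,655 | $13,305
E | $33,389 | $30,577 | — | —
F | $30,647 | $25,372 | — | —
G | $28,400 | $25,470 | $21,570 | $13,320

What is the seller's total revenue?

Total revenue: $127,025

Merging the schedules and taking the best 5: 33,389 (E-1), 30,647 (F-1), 30,577 (E-2), 28,400 (G-1), 25,470 (G-2)
First bid not allocated: $25,405.
Allocation: E 2, F 1, G 2. Every unit priced at $25,405.
Revenue = 5 × 25,405 = $127,025.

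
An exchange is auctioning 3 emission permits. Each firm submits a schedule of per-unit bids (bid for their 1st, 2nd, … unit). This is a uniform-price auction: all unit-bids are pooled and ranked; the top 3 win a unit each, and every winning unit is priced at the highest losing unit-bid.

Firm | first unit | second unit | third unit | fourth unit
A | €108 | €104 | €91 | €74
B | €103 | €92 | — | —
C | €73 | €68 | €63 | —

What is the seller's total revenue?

All unit-bids, highest first — top 3: 108 (A-1), 104 (A-2), 103 (B-1)
The (k+1)-th unit-bid is €92.
Allocation: A 2, B 1. Every unit priced at €92.
Revenue = 3 × 92 = €276.

Total revenue: €276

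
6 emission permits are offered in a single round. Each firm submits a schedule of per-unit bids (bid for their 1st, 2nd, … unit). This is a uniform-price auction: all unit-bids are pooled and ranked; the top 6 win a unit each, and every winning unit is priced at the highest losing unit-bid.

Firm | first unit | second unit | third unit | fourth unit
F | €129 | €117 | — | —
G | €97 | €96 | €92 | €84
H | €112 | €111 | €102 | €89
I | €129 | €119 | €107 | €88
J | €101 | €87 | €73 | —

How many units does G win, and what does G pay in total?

G: 0 units, pays €0

Pooled unit-bids ranked (top 6): 129 (F-1), 129 (I-1), 119 (I-2), 117 (F-2), 112 (H-1), 111 (H-2)
First bid not allocated: €107.
G wins 0 unit(s) at €107 each.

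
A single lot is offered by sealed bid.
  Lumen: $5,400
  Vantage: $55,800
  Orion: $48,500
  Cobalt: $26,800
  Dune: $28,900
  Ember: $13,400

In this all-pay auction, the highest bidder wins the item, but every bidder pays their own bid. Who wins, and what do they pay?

Rule: the highest bidder wins the item, but every bidder pays their own bid.
Sorting bids: 55,800 (Vantage) > 48,500 (Orion) > 28,900 (Dune) > 26,800 (Cobalt) > 13,400 (Ember) > 5,400 (Lumen)
Vantage is highest and takes the item; every bidder forfeits their bid.

Vantage pays $55,800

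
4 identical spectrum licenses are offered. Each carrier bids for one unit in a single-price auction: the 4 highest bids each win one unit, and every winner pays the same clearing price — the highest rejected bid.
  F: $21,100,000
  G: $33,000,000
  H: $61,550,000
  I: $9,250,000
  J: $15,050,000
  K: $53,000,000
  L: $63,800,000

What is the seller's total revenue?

Total revenue: $84,400,000

Ordering the bids: 63,800,000 (L), 61,550,000 (H), 53,000,000 (K), 33,000,000 (G), 21,100,000 (F), 15,050,000 (J), …
Winners (4 units): L, H, K, G.
First losing bid is F's $21,100,000, which sets the uniform price.
Total revenue = 4 × $21,100,000 = $84,400,000.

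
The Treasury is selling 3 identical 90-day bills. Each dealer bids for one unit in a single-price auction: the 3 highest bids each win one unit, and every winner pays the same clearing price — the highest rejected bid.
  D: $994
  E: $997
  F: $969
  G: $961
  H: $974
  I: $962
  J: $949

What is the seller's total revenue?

Ordering the bids: 997 (E), 994 (D), 974 (H), 969 (F), 962 (I), …
Winners (3 units): E, D, H.
Clearing price = highest rejected bid = $969.
Total revenue = 3 × $969 = $2,907.

Total revenue: $2,907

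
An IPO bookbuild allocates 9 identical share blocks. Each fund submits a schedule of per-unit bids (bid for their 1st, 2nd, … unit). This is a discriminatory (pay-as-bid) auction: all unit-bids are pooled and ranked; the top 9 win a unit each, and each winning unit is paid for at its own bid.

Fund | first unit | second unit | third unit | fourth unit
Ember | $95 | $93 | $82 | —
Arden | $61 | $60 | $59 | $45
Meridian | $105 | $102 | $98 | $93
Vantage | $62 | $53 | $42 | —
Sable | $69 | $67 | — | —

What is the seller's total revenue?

Total revenue: $804

Merging the schedules and taking the best 9: 105 (Meridian-1), 102 (Meridian-2), 98 (Meridian-3), 95 (Ember-1), 93 (Ember-2), 93 (Meridian-4), 82 (Ember-3), 69 (Sable-1), 67 (Sable-2)
Next rejected bid: $62 (not a price — pay-as-bid).
Each winning unit pays its own bid.
Revenue = 105 + 102 + 98 + 95 + 93 + 93 + 82 + 69 + 67 = $804.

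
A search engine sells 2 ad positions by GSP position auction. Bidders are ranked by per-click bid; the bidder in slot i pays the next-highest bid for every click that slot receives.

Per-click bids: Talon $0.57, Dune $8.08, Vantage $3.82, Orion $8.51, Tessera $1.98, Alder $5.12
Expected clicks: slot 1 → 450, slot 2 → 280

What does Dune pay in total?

Per-click bids in order: $8.51 (Orion) > $8.08 (Dune) > $5.12 (Alder) > …
Dune holds slot 2 → pays next bid $5.12 × 280 clicks = $1433.60.

Dune pays $1433.60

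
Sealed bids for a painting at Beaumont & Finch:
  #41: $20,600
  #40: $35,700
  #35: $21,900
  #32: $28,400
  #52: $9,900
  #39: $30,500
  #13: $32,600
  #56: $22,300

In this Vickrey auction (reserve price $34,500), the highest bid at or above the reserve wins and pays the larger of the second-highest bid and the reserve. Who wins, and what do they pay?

Vickrey auction (reserve price $34,500): the highest bid at or above the reserve wins and pays the larger of the second-highest bid and the reserve.
Bids ranked: 35,700 (#40) > 32,600 (#13) > 30,500 (#39) > 28,400 (#32) > 22,300 (#56) > 21,900 (#35) > …
#40 has the top bid at or above the reserve ($35,700).
max(second-highest $32,600, reserve $34,500) = $34,500.

#40 pays $34,500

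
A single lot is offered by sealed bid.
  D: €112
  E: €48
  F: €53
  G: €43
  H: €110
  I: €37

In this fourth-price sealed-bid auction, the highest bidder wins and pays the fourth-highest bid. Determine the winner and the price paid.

Rule: the highest bidder wins and pays the fourth-highest bid.
Sorting bids: 112 (D) > 110 (H) > 53 (F) > 48 (E) > 43 (G) > 37 (I)
D wins; payment is bid #4 in the ranking = €48.

D pays €48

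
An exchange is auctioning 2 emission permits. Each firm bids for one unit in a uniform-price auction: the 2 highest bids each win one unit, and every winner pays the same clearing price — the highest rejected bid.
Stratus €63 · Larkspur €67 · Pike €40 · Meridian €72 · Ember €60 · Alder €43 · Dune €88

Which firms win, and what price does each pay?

Sorting: 88 (Dune), 72 (Meridian), 67 (Larkspur), 63 (Stratus), …
The 2 highest are Dune, Meridian.
First losing bid is Larkspur's €67, which sets the uniform price.

Dune, Meridian; each pays €67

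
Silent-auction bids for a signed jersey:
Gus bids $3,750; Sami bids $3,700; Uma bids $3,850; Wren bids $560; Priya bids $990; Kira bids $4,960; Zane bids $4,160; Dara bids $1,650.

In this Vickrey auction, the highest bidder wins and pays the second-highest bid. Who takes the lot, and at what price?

Rule: the highest bidder wins and pays the second-highest bid.
Bids ranked: 4,960 (Kira) > 4,160 (Zane) > 3,850 (Uma) > 3,750 (Gus) > 3,700 (Sami) > 1,650 (Dara) > …
Kira wins with the highest bid; price is set by the runner-up at $4,160.

Kira pays $4,160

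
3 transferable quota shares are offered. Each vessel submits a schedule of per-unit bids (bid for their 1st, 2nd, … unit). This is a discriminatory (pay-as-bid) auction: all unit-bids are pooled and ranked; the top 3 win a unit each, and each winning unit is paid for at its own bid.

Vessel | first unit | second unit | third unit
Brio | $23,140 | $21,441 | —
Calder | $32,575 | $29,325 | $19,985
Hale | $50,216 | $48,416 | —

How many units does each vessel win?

Calder 1, Hale 2

Merging the schedules and taking the best 3: 50,216 (Hale-1), 48,416 (Hale-2), 32,575 (Calder-1)
Next rejected bid: $29,325 (not a price — pay-as-bid).
Allocation: Calder 1, Hale 2.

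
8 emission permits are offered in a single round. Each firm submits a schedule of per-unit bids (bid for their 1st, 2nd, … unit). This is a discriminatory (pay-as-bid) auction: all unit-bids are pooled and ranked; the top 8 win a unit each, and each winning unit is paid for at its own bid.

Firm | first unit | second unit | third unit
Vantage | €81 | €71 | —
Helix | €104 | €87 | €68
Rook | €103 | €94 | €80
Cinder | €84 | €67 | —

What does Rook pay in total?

Merging the schedules and taking the best 8: 104 (Helix-1), 103 (Rook-1), 94 (Rook-2), 87 (Helix-2), 84 (Cinder-1), 81 (Vantage-1), 80 (Rook-3), 71 (Vantage-2)
Next rejected bid: €68 (not a price — pay-as-bid).
Rook's winning unit-bids: 103 + 94 + 80 = €277.

Rook pays €277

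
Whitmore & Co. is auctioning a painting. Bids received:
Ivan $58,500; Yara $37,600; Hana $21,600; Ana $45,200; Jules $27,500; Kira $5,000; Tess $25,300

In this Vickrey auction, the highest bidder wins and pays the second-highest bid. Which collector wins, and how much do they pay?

Sorting bids: 58,500 (Ivan) > 45,200 (Ana) > 37,600 (Yara) > 27,500 (Jules) > 25,300 (Tess) > 21,600 (Hana) > …
Ivan wins with the highest bid; price is set by the runner-up at $45,200.

Ivan pays $45,200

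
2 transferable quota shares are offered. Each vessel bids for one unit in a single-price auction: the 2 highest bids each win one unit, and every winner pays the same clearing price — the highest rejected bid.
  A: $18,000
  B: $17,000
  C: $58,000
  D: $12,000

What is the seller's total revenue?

Bids ranked high→low: 58,000 (C), 18,000 (A), 17,000 (B), 12,000 (D)
Top 2: C, A.
Highest unsuccessful bid: $17,000 → clearing price.
Total revenue = 2 × $17,000 = $34,000.

Total revenue: $34,000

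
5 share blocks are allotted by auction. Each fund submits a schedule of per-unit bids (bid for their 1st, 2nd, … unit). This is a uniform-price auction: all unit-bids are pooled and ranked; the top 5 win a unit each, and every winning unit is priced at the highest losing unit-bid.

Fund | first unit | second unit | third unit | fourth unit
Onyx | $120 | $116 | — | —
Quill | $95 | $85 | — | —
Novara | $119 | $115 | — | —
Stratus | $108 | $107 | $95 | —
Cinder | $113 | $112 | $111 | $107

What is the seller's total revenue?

Total revenue: $560

Pooled unit-bids ranked (top 5): 120 (Onyx-1), 119 (Novara-1), 116 (Onyx-2), 115 (Novara-2), 113 (Cinder-1)
First bid not allocated: $112.
Allocation: Cinder 1, Novara 2, Onyx 2. Every unit priced at $112.
Revenue = 5 × 112 = $560.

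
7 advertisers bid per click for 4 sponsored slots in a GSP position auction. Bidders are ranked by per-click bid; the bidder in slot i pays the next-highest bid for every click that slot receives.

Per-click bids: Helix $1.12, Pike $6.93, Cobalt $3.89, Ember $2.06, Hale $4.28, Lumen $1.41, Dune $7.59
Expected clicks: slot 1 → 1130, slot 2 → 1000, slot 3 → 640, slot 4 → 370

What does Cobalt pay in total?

Cobalt pays $762.20

Ranked by bid: $7.59 (Dune) > $6.93 (Pike) > $4.28 (Hale) > $3.89 (Cobalt) > $2.06 (Ember) > …
Cobalt holds slot 4 → pays next bid $2.06 × 370 clicks = $762.20.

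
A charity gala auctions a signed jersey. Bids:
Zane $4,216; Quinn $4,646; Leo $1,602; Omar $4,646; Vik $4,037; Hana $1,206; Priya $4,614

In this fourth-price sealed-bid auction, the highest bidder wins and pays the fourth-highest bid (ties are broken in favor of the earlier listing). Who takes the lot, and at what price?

Sorting bids: 4,646 (Quinn) > 4,646 (Omar) > 4,614 (Priya) > 4,216 (Zane) > 4,037 (Vik) > 1,602 (Leo) > …
Tie at $4,646 → Quinn wins by tie-break.
Quinn is highest; pays the fourth-highest bid, $4,216.

Quinn pays $4,216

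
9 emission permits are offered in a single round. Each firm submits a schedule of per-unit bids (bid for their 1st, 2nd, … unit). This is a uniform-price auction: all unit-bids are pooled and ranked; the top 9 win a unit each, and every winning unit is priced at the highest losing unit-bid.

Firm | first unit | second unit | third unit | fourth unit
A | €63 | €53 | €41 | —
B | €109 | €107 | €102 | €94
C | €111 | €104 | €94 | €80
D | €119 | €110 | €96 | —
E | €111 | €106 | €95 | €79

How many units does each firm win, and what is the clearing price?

Pooled unit-bids ranked (top 9): 119 (D-1), 111 (C-1), 111 (E-1), 110 (D-2), 109 (B-1), 107 (B-2), 106 (E-2), 104 (C-2), 102 (B-3)
First bid not allocated: €96.
Allocation: B 3, C 2, D 2, E 2.

B 3, C 2, D 2, E 2; clearing price €96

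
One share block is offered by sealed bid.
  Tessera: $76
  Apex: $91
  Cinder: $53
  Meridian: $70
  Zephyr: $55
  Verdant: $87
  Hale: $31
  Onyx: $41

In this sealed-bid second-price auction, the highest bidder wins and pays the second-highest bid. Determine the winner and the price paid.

Sealed-bid second-price auction: the highest bidder wins and pays the second-highest bid.
Bids in order: 91 (Apex) > 87 (Verdant) > 76 (Tessera) > 70 (Meridian) > 55 (Zephyr) > 53 (Cinder) > …
Apex is highest; pays the second-highest bid, $87.

Apex pays $87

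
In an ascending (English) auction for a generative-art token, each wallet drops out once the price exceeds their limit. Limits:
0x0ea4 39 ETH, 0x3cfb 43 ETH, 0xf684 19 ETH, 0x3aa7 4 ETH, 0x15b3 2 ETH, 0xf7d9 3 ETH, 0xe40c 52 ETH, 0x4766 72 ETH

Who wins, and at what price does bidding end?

Rule: the price rises until one bidder remains; the winner pays the price at which the last rival dropped out.
Limits in order: 72 (0x4766) > 52 (0xe40c) > 43 (0x3cfb) > 39 (0x0ea4) > 19 (0xf684) > 4 (0x3aa7) > …
Once the price passes 52 ETH, only 0x4766 is left; the hammer falls at 0xe40c's limit of 52 ETH.

0x4766 wins at 52 ETH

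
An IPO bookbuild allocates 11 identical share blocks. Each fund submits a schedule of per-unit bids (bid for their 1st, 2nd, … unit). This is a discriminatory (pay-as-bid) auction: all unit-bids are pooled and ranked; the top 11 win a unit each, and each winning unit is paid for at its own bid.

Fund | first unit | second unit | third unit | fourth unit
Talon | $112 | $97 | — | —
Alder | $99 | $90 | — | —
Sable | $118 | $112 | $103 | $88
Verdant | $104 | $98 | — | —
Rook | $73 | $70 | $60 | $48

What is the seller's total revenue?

Total revenue: $1,094

All unit-bids, highest first — top 11: 118 (Sable-1), 112 (Talon-1), 112 (Sable-2), 104 (Verdant-1), 103 (Sable-3), 99 (Alder-1), 98 (Verdant-2), 97 (Talon-2), 90 (Alder-2), 88 (Sable-4), 73 (Rook-1)
Next rejected bid: $70 (not a price — pay-as-bid).
Each winning unit pays its own bid.
Revenue = 118 + 112 + 112 + 104 + 103 + 99 + 98 + 97 + 90 + 88 + 73 = $1,094.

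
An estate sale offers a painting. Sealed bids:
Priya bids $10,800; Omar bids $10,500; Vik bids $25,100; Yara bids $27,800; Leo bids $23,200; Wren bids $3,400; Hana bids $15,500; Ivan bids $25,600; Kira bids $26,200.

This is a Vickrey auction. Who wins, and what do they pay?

Yara pays $26,200

Vickrey auction: the highest bidder wins and pays the second-highest bid.
Bids in order: 27,800 (Yara) > 26,200 (Kira) > 25,600 (Ivan) > 25,100 (Vik) > 23,200 (Leo) > 15,500 (Hana) > …
Second-price: Yara pays Kira's bid of $26,200.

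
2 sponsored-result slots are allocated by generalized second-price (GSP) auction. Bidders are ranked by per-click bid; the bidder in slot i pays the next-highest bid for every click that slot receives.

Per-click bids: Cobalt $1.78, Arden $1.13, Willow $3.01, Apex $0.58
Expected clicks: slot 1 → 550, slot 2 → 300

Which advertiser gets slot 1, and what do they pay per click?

Willow; $1.78 per click

Sorting advertisers: $3.01 (Willow) > $1.78 (Cobalt) > $1.13 (Arden) > …
Slot 1 goes to the first-ranked bidder, Willow, who pays the next bid down: $1.78/click.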